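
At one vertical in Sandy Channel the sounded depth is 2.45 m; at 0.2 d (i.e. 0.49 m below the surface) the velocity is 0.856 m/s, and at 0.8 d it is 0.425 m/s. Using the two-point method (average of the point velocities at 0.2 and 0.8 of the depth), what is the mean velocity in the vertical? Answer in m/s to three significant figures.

v̄ = (0.856 + 0.425) / 2 = 0.6405 m/s

0.641 m/s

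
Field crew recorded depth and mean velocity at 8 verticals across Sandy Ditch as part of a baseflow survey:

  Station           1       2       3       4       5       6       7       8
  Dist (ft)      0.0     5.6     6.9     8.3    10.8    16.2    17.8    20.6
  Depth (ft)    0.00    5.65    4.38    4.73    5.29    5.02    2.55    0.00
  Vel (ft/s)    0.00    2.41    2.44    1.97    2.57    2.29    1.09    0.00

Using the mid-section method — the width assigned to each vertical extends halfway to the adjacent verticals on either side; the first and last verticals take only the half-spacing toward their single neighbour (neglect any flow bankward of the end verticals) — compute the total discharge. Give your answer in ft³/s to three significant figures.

180 ft³/s

w_2 = (6.9 − 0.0)/2 = 3.45 ft; q_2 = 2.41 × 5.65 × 3.45 = 46.98 ft³/s
w_3 = (8.3 − 5.6)/2 = 1.35 ft; q_3 = 2.44 × 4.38 × 1.35 = 14.43 ft³/s
w_4 = (10.8 − 6.9)/2 = 1.95 ft; q_4 = 1.97 × 4.73 × 1.95 = 18.17 ft³/s
w_5 = (16.2 − 8.3)/2 = 3.95 ft; q_5 = 2.57 × 5.29 × 3.95 = 53.70 ft³/s
w_6 = (17.8 − 10.8)/2 = 3.5 ft; q_6 = 2.29 × 5.02 × 3.5 = 40.24 ft³/s
w_7 = (20.6 − 16.2)/2 = 2.2 ft; q_7 = 1.09 × 2.55 × 2.2 = 6.115 ft³/s
Stations 1, 8 contribute zero (depth or velocity is 0).
Q = Σ qᵢ = 179.6 ft³/s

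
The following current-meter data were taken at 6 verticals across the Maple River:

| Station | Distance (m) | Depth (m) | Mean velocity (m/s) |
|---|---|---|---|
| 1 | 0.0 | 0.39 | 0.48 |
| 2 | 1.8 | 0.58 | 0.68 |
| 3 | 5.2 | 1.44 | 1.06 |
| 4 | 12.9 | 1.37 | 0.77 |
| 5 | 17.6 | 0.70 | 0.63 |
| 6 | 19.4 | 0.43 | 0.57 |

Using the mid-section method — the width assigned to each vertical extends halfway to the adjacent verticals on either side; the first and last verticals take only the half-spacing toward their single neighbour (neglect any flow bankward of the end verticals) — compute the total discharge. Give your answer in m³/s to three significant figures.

w_1 = (1.8 − 0.0)/2 = 0.9 m; q_1 = 0.48 × 0.39 × 0.9 = 0.1685 m³/s
w_2 = (5.2 − 0.0)/2 = 2.6 m; q_2 = 0.68 × 0.58 × 2.6 = 1.025 m³/s
w_3 = (12.9 − 1.8)/2 = 5.55 m; q_3 = 1.06 × 1.44 × 5.55 = 8.472 m³/s
w_4 = (17.6 − 5.2)/2 = 6.2 m; q_4 = 0.77 × 1.37 × 6.2 = 6.540 m³/s
w_5 = (19.4 − 12.9)/2 = 3.25 m; q_5 = 0.63 × 0.70 × 3.25 = 1.433 m³/s
w_6 = (19.4 − 17.6)/2 = 0.9 m; q_6 = 0.57 × 0.43 × 0.9 = 0.2206 m³/s
Q = Σ qᵢ = 17.86 m³/s

17.9 m³/s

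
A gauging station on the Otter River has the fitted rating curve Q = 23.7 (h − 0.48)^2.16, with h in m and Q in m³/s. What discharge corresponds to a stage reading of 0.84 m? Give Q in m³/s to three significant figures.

2.61 m³/s

Q = 23.7 × (0.84 − 0.48)^2.16 = 23.7 × 0.36^2.16 = 2.608 m³/s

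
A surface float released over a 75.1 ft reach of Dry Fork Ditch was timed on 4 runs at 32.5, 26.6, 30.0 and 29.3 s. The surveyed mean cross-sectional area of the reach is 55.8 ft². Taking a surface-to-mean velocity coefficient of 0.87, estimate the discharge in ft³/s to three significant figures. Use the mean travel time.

123 ft³/s

t̄ = (32.5 + 26.6 + 30.0 + 29.3) / 4 = 29.6 s
v_surface = L / t̄ = 75.1 / 29.6 = 2.537 ft/s
v_mean = 0.87 × 2.537 = 2.207 ft/s
Q = A × v_mean = 55.8 × 2.207 = 123.2 ft³/s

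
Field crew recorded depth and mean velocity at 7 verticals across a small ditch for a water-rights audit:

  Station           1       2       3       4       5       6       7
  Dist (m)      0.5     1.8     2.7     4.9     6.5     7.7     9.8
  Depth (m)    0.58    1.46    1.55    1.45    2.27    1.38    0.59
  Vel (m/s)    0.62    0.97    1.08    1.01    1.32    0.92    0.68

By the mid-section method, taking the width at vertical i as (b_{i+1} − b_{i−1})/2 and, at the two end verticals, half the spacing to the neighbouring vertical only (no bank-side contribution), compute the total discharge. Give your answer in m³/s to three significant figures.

13.9 m³/s

w_1 = (1.8 − 0.5)/2 = 0.65 m; q_1 = 0.62 × 0.58 × 0.65 = 0.2337 m³/s
w_2 = (2.7 − 0.5)/2 = 1.1 m; q_2 = 0.97 × 1.46 × 1.1 = 1.558 m³/s
w_3 = (4.9 − 1.8)/2 = 1.55 m; q_3 = 1.08 × 1.55 × 1.55 = 2.595 m³/s
w_4 = (6.5 − 2.7)/2 = 1.9 m; q_4 = 1.01 × 1.45 × 1.9 = 2.783 m³/s
w_5 = (7.7 − 4.9)/2 = 1.4 m; q_5 = 1.32 × 2.27 × 1.4 = 4.195 m³/s
w_6 = (9.8 − 6.5)/2 = 1.65 m; q_6 = 0.92 × 1.38 × 1.65 = 2.095 m³/s
w_7 = (9.8 − 7.7)/2 = 1.05 m; q_7 = 0.68 × 0.59 × 1.05 = 0.4213 m³/s
Q = Σ qᵢ = 13.88 m³/s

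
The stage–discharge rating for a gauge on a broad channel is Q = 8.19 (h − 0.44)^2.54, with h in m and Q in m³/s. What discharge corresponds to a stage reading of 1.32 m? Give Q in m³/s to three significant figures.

Q = 8.19 × (1.32 − 0.44)^2.54 = 8.19 × 0.88^2.54 = 5.919 m³/s

5.92 m³/s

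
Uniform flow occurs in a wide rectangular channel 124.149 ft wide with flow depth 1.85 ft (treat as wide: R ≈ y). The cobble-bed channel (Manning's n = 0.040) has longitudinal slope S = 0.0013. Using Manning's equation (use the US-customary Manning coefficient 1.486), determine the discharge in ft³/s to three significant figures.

464 ft³/s

A = b·y = 124.149 × 1.85 = 229.7 ft²
Wide channel: R ≈ y = 1.85 ft
Q = (1.486/n)·A·R^(2/3)·S^(1/2) = (1.486/0.040) × 229.7 × 1.850^(2/3) × 0.0013^(1/2) = 463.6 ft³/s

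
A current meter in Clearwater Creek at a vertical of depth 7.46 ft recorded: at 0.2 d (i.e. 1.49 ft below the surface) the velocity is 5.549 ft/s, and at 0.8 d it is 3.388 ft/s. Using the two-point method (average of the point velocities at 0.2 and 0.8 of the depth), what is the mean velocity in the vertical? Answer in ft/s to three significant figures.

v̄ = (5.549 + 3.388) / 2 = 4.469 ft/s

4.47 ft/s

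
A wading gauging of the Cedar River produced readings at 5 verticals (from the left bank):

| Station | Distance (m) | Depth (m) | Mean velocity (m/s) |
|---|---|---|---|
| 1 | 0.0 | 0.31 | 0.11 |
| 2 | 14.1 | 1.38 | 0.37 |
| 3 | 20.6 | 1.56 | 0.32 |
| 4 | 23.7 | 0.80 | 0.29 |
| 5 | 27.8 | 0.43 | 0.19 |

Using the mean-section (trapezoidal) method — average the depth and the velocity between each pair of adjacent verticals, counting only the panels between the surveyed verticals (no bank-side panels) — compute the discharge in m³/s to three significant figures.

Panel 1-2: Δb = 14.1 m, d̄ = (0.31+1.38)/2 = 0.845, v̄ = (0.11+0.37)/2 = 0.24 → q = 14.1×0.845×0.24 = 2.859 m³/s
Panel 2-3: Δb = 6.5 m, d̄ = (1.38+1.56)/2 = 1.47, v̄ = (0.37+0.32)/2 = 0.345 → q = 6.5×1.47×0.345 = 3.296 m³/s
Panel 3-4: Δb = 3.1 m, d̄ = (1.56+0.80)/2 = 1.18, v̄ = (0.32+0.29)/2 = 0.305 → q = 3.1×1.18×0.305 = 1.116 m³/s
Panel 4-5: Δb = 4.1 m, d̄ = (0.80+0.43)/2 = 0.615, v̄ = (0.29+0.19)/2 = 0.24 → q = 4.1×0.615×0.24 = 0.6052 m³/s
Q = Σ q = 7.877 m³/s

7.88 m³/s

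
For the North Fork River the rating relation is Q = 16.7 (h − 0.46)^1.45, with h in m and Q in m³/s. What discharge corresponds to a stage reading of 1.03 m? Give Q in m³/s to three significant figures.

7.39 m³/s

Q = 16.7 × (1.03 − 0.46)^1.45 = 16.7 × 0.57^1.45 = 7.392 m³/s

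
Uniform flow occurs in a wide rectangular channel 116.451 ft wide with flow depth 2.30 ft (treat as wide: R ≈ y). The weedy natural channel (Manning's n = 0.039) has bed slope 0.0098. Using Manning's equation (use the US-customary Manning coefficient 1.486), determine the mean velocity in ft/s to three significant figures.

6.57 ft/s

A = b·y = 116.451 × 2.30 = 267.8 ft²
Wide channel: R ≈ y = 2.30 ft
Q = (1.486/n)·A·R^(2/3)·S^(1/2) = (1.486/0.039) × 267.8 × 2.300^(2/3) × 0.0098^(1/2) = 1760 ft³/s
V = Q/A = 1760/267.8 = 6.572 ft/s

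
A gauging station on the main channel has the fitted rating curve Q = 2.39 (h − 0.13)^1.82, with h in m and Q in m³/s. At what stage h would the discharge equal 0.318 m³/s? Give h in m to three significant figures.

0.460 m

h − h₀ = (Q/C)^(1/b) = (0.318/2.39)^(1/1.82) = 0.3301 m
h = 0.13 + 0.3301 = 0.4601 m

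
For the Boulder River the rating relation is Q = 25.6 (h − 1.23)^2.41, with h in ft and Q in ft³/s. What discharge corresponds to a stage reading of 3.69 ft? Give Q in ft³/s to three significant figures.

Q = 25.6 × (3.69 − 1.23)^2.41 = 25.6 × 2.46^2.41 = 224.1 ft³/s

224 ft³/s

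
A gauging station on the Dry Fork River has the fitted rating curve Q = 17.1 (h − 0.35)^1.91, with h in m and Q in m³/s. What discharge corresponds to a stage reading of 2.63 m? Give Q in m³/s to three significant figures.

Q = 17.1 × (2.63 − 0.35)^1.91 = 17.1 × 2.28^1.91 = 82.54 m³/s

82.5 m³/s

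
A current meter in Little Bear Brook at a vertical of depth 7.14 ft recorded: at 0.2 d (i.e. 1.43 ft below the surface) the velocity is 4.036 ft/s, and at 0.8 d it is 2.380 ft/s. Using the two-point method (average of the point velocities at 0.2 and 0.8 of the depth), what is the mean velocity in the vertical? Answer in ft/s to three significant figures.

3.21 ft/s

v̄ = (4.036 + 2.380) / 2 = 3.208 ft/s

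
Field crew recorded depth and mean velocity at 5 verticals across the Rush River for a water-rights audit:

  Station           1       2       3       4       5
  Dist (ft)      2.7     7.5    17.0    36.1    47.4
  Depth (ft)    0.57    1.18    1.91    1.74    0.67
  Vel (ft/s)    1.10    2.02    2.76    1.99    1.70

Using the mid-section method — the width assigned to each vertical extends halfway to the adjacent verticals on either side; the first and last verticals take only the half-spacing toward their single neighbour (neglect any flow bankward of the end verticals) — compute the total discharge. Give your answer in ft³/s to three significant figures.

153 ft³/s

w_1 = (7.5 − 2.7)/2 = 2.4 ft; q_1 = 1.10 × 0.57 × 2.4 = 1.505 ft³/s
w_2 = (17.0 − 2.7)/2 = 7.15 ft; q_2 = 2.02 × 1.18 × 7.15 = 17.04 ft³/s
w_3 = (36.1 − 7.5)/2 = 14.3 ft; q_3 = 2.76 × 1.91 × 14.3 = 75.38 ft³/s
w_4 = (47.4 − 17.0)/2 = 15.2 ft; q_4 = 1.99 × 1.74 × 15.2 = 52.63 ft³/s
w_5 = (47.4 − 36.1)/2 = 5.65 ft; q_5 = 1.70 × 0.67 × 5.65 = 6.435 ft³/s
Q = Σ qᵢ = 153.0 ft³/s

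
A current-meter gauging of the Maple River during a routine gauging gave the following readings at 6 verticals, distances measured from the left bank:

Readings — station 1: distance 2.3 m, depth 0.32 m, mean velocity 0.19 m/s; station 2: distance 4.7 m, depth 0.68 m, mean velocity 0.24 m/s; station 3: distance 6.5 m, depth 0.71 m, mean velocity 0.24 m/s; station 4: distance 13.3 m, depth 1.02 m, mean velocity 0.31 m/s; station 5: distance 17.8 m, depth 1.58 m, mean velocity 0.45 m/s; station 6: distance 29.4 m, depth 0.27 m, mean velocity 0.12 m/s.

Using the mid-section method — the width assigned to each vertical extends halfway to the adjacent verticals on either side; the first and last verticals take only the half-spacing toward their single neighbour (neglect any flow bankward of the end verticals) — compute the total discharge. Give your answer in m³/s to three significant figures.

w_1 = (4.7 − 2.3)/2 = 1.2 m; q_1 = 0.19 × 0.32 × 1.2 = 0.07296 m³/s
w_2 = (6.5 − 2.3)/2 = 2.1 m; q_2 = 0.24 × 0.68 × 2.1 = 0.3427 m³/s
w_3 = (13.3 − 4.7)/2 = 4.3 m; q_3 = 0.24 × 0.71 × 4.3 = 0.7327 m³/s
w_4 = (17.8 − 6.5)/2 = 5.65 m; q_4 = 0.31 × 1.02 × 5.65 = 1.787 m³/s
w_5 = (29.4 − 13.3)/2 = 8.05 m; q_5 = 0.45 × 1.58 × 8.05 = 5.724 m³/s
w_6 = (29.4 − 17.8)/2 = 5.8 m; q_6 = 0.12 × 0.27 × 5.8 = 0.1879 m³/s
Q = Σ qᵢ = 8.846 m³/s

8.85 m³/s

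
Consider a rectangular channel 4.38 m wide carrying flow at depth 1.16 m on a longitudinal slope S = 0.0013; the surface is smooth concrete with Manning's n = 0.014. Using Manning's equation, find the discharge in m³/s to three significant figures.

10.9 m³/s

A = b·y = 4.38 × 1.16 = 5.081 m²
P = b + 2y = 4.38 + 2×1.16 = 6.700 m
R = A/P = 5.081/6.700 = 0.7583 m
Q = (1/n)·A·R^(2/3)·S^(1/2) = (1/0.014) × 5.081 × 0.7583^(2/3) × 0.0013^(1/2) = 10.88 m³/s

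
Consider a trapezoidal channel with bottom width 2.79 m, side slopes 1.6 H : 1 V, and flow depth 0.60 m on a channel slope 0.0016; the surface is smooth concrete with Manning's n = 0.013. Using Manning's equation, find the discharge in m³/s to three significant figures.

A = (b + z·y)·y = (2.79 + 1.6×0.60)×0.60 = 2.250 m²
P = b + 2y√(1+z²) = 2.79 + 2×0.60×√(1+1.6²) = 5.054 m
R = A/P = 2.250/5.054 = 0.4452 m
Q = (1/n)·A·R^(2/3)·S^(1/2) = (1/0.013) × 2.250 × 0.4452^(2/3) × 0.0016^(1/2) = 4.036 m³/s

4.04 m³/s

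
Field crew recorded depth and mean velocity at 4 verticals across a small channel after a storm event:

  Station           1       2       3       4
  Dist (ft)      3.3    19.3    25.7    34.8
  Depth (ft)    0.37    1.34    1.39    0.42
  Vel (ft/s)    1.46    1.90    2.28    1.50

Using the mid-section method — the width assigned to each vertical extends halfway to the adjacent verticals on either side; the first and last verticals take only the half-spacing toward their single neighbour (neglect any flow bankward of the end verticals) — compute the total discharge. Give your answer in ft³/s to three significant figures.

60.3 ft³/s

w_1 = (19.3 − 3.3)/2 = 8 ft; q_1 = 1.46 × 0.37 × 8 = 4.322 ft³/s
w_2 = (25.7 − 3.3)/2 = 11.2 ft; q_2 = 1.90 × 1.34 × 11.2 = 28.52 ft³/s
w_3 = (34.8 − 19.3)/2 = 7.75 ft; q_3 = 2.28 × 1.39 × 7.75 = 24.56 ft³/s
w_4 = (34.8 − 25.7)/2 = 4.55 ft; q_4 = 1.50 × 0.42 × 4.55 = 2.867 ft³/s
Q = Σ qᵢ = 60.26 ft³/s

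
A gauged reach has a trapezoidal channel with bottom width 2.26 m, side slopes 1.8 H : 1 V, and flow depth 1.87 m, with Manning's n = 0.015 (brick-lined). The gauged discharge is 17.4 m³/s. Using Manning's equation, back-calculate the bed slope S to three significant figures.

0.000572

A = (b + z·y)·y = (2.26 + 1.8×1.87)×1.87 = 10.52 m²
P = b + 2y√(1+z²) = 2.26 + 2×1.87×√(1+1.8²) = 9.961 m
R = A/P = 10.52/9.961 = 1.056 m
S = (Q·n / (1·A·R^(2/3)))² = (17.4×0.015 / (1×10.52×1.037))² = 0.0005722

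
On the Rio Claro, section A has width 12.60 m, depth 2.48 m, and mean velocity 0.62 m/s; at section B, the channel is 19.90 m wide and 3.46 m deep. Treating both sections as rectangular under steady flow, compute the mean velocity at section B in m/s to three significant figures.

Q = A₁V₁ = (12.60×2.48) × 0.62 = 19.37 m³/s
A₂ = 19.90 × 3.46 = 68.85 m²
V₂ = Q/A₂ = 19.37/68.85 = 0.2814 m/s

0.281 m/s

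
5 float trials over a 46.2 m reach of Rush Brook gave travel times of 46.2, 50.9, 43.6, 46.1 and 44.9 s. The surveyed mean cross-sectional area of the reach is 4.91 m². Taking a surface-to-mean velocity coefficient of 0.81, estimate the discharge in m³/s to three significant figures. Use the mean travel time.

t̄ = (46.2 + 50.9 + 43.6 + 46.1 + 44.9) / 5 = 46.34 s
v_surface = L / t̄ = 46.2 / 46.34 = 0.9970 m/s
v_mean = 0.81 × 0.9970 = 0.8076 m/s
Q = A × v_mean = 4.91 × 0.8076 = 3.965 m³/s

3.97 m³/s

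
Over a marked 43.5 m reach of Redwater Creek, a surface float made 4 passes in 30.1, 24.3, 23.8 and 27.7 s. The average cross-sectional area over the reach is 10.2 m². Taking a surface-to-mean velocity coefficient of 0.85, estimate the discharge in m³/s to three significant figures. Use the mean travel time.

t̄ = (30.1 + 24.3 + 23.8 + 27.7) / 4 = 26.475 s
v_surface = L / t̄ = 43.5 / 26.475 = 1.643 m/s
v_mean = 0.85 × 1.643 = 1.397 m/s
Q = A × v_mean = 10.2 × 1.397 = 14.25 m³/s

14.2 m³/s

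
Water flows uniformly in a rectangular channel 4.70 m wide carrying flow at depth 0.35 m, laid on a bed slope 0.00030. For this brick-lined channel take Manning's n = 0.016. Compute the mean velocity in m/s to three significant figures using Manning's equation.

0.490 m/s

A = b·y = 4.70 × 0.35 = 1.645 m²
P = b + 2y = 4.70 + 2×0.35 = 5.400 m
R = A/P = 1.645/5.400 = 0.3046 m
Q = (1/n)·A·R^(2/3)·S^(1/2) = (1/0.016) × 1.645 × 0.3046^(2/3) × 0.00030^(1/2) = 0.8062 m³/s
V = Q/A = 0.8062/1.645 = 0.4901 m/s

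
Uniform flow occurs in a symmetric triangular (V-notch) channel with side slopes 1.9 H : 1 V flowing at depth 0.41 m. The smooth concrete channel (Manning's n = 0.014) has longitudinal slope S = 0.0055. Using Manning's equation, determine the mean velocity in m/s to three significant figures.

A = z·y² = 1.9×0.41² = 0.3194 m²
P = 2y√(1+z²) = 2×0.41×√(1+1.9²) = 1.761 m
R = A/P = 0.3194/1.761 = 0.1814 m
Q = (1/n)·A·R^(2/3)·S^(1/2) = (1/0.014) × 0.3194 × 0.1814^(2/3) × 0.0055^(1/2) = 0.5422 m³/s
V = Q/A = 0.5422/0.3194 = 1.698 m/s

1.70 m/s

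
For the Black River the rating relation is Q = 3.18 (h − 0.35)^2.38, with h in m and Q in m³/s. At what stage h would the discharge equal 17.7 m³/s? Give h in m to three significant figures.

2.41 m

h − h₀ = (Q/C)^(1/b) = (17.7/3.18)^(1/2.38) = 2.057 m
h = 0.35 + 2.057 = 2.407 m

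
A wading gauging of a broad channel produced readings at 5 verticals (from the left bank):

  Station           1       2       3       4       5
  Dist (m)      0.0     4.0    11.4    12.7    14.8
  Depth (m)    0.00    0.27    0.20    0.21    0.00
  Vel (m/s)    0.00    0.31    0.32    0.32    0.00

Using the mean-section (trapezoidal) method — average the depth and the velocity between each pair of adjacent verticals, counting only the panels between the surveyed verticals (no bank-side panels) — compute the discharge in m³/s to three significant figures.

0.752 m³/s

Panel 1-2: Δb = 4 m, d̄ = (0.00+0.27)/2 = 0.135, v̄ = (0.00+0.31)/2 = 0.155 → q = 4×0.135×0.155 = 0.08370 m³/s
Panel 2-3: Δb = 7.4 m, d̄ = (0.27+0.20)/2 = 0.235, v̄ = (0.31+0.32)/2 = 0.315 → q = 7.4×0.235×0.315 = 0.5478 m³/s
Panel 3-4: Δb = 1.3 m, d̄ = (0.20+0.21)/2 = 0.205, v̄ = (0.32+0.32)/2 = 0.32 → q = 1.3×0.205×0.32 = 0.08528 m³/s
Panel 4-5: Δb = 2.1 m, d̄ = (0.21+0.00)/2 = 0.105, v̄ = (0.32+0.00)/2 = 0.16 → q = 2.1×0.105×0.16 = 0.03528 m³/s
Q = Σ q = 0.7520 m³/s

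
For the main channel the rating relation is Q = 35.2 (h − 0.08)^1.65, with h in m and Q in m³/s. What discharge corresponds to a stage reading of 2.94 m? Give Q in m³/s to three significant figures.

Q = 35.2 × (2.94 − 0.08)^1.65 = 35.2 × 2.86^1.65 = 199.3 m³/s

199 m³/s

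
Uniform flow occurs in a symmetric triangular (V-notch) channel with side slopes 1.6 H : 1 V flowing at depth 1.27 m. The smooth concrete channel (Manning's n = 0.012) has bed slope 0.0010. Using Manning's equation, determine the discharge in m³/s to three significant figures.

4.50 m³/s

A = z·y² = 1.6×1.27² = 2.581 m²
P = 2y√(1+z²) = 2×1.27×√(1+1.6²) = 4.792 m
R = A/P = 2.581/4.792 = 0.5385 m
Q = (1/n)·A·R^(2/3)·S^(1/2) = (1/0.012) × 2.581 × 0.5385^(2/3) × 0.0010^(1/2) = 4.501 m³/s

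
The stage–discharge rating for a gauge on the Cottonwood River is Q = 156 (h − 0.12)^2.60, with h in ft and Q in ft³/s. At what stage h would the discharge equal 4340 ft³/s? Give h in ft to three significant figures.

h − h₀ = (Q/C)^(1/b) = (4340/156)^(1/2.60) = 3.594 ft
h = 0.12 + 3.594 = 3.714 ft

3.71 ft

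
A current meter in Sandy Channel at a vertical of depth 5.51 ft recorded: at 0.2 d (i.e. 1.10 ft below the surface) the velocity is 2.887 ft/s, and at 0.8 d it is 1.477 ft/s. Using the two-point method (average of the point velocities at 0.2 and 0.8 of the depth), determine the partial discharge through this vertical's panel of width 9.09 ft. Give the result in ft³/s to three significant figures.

109 ft³/s

v̄ = (2.887 + 1.477) / 2 = 2.182 ft/s
q = v̄ × d × w = 2.182 × 5.51 × 9.09 = 109.3 ft³/s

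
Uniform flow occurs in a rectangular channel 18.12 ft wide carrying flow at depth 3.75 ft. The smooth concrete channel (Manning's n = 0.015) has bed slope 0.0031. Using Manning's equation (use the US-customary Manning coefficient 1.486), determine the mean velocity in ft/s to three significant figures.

10.6 ft/s

A = b·y = 18.12 × 3.75 = 67.95 ft²
P = b + 2y = 18.12 + 2×3.75 = 25.62 ft
R = A/P = 67.95/25.62 = 2.652 ft
Q = (1.486/n)·A·R^(2/3)·S^(1/2) = (1.486/0.015) × 67.95 × 2.652^(2/3) × 0.0031^(1/2) = 718.1 ft³/s
V = Q/A = 718.1/67.95 = 10.57 ft/s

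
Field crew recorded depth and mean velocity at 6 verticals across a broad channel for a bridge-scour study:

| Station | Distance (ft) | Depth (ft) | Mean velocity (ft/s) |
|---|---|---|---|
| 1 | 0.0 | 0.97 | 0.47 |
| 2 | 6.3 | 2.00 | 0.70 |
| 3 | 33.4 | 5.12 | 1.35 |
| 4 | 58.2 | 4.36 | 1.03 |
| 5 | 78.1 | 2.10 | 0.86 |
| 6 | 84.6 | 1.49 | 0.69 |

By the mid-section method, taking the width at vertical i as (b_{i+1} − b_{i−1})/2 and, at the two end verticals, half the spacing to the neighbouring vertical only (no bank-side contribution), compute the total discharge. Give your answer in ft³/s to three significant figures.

332 ft³/s

w_1 = (6.3 − 0.0)/2 = 3.15 ft; q_1 = 0.47 × 0.97 × 3.15 = 1.436 ft³/s
w_2 = (33.4 − 0.0)/2 = 16.7 ft; q_2 = 0.70 × 2.00 × 16.7 = 23.38 ft³/s
w_3 = (58.2 − 6.3)/2 = 25.95 ft; q_3 = 1.35 × 5.12 × 25.95 = 179.4 ft³/s
w_4 = (78.1 − 33.4)/2 = 22.35 ft; q_4 = 1.03 × 4.36 × 22.35 = 100.4 ft³/s
w_5 = (84.6 − 58.2)/2 = 13.2 ft; q_5 = 0.86 × 2.10 × 13.2 = 23.84 ft³/s
w_6 = (84.6 − 78.1)/2 = 3.25 ft; q_6 = 0.69 × 1.49 × 3.25 = 3.341 ft³/s
Q = Σ qᵢ = 331.7 ft³/s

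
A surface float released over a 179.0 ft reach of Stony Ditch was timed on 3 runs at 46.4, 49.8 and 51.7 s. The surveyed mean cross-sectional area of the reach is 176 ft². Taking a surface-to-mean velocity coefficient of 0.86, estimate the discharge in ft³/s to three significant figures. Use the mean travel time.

550 ft³/s

t̄ = (46.4 + 49.8 + 51.7) / 3 = 49.3 s
v_surface = L / t̄ = 179.0 / 49.3 = 3.631 ft/s
v_mean = 0.86 × 3.631 = 3.123 ft/s
Q = A × v_mean = 176 × 3.123 = 549.6 ft³/s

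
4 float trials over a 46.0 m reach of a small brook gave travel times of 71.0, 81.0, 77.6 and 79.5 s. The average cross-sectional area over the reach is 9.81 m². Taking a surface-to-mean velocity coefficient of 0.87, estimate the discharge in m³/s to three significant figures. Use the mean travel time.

5.08 m³/s

t̄ = (71.0 + 81.0 + 77.6 + 79.5) / 4 = 77.275 s
v_surface = L / t̄ = 46.0 / 77.275 = 0.5953 m/s
v_mean = 0.87 × 0.5953 = 0.5179 m/s
Q = A × v_mean = 9.81 × 0.5179 = 5.081 m³/s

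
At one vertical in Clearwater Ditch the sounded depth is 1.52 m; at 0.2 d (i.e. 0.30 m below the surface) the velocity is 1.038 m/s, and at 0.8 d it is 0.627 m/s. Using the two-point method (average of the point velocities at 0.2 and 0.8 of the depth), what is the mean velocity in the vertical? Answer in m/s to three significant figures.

v̄ = (1.038 + 0.627) / 2 = 0.8325 m/s

0.833 m/s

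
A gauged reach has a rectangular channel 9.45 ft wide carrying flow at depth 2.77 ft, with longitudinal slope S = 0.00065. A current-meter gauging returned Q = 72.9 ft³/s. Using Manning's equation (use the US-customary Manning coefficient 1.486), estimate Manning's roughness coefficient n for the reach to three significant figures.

A = b·y = 9.45 × 2.77 = 26.18 ft²
P = b + 2y = 9.45 + 2×2.77 = 14.99 ft
R = A/P = 26.18/14.99 = 1.746 ft
n = (1.486/Q)·A·R^(2/3)·S^(1/2) = (1.486/72.9) × 26.18 × 1.450 × 0.02550 = 0.01973

0.0197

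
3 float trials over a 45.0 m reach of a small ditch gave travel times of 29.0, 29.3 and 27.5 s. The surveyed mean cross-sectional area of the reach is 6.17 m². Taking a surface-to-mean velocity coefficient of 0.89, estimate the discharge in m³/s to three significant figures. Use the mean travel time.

t̄ = (29.0 + 29.3 + 27.5) / 3 = 28.6 s
v_surface = L / t̄ = 45.0 / 28.6 = 1.573 m/s
v_mean = 0.89 × 1.573 = 1.400 m/s
Q = A × v_mean = 6.17 × 1.400 = 8.640 m³/s

8.64 m³/s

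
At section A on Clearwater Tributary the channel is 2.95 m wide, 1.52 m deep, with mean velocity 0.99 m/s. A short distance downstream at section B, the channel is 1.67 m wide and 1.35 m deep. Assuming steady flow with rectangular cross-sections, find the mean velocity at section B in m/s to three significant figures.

1.97 m/s

Q = A₁V₁ = (2.95×1.52) × 0.99 = 4.439 m³/s
A₂ = 1.67 × 1.35 = 2.255 m²
V₂ = Q/A₂ = 4.439/2.255 = 1.969 m/s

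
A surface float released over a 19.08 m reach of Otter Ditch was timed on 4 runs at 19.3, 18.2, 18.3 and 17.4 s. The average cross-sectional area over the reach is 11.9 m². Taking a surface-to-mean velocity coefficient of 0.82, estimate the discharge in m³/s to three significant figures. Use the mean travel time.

t̄ = (19.3 + 18.2 + 18.3 + 17.4) / 4 = 18.3 s
v_surface = L / t̄ = 19.08 / 18.3 = 1.043 m/s
v_mean = 0.82 × 1.043 = 0.8550 m/s
Q = A × v_mean = 11.9 × 0.8550 = 10.17 m³/s

10.2 m³/s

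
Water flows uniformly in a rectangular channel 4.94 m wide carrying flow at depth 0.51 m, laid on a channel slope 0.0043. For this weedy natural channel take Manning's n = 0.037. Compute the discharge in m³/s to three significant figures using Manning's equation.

A = b·y = 4.94 × 0.51 = 2.519 m²
P = b + 2y = 4.94 + 2×0.51 = 5.960 m
R = A/P = 2.519/5.960 = 0.4227 m
Q = (1/n)·A·R^(2/3)·S^(1/2) = (1/0.037) × 2.519 × 0.4227^(2/3) × 0.0043^(1/2) = 2.515 m³/s

2.51 m³/s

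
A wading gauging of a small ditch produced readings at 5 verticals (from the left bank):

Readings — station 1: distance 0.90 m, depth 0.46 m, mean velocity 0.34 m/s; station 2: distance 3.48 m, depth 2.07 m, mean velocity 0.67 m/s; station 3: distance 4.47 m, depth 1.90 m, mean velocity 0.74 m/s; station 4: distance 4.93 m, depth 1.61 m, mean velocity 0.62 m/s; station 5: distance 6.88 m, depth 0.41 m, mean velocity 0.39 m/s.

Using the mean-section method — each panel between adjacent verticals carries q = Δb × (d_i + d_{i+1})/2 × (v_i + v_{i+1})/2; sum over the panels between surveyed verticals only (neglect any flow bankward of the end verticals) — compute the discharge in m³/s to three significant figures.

Panel 1-2: Δb = 2.58 m, d̄ = (0.46+2.07)/2 = 1.265, v̄ = (0.34+0.67)/2 = 0.505 → q = 2.58×1.265×0.505 = 1.648 m³/s
Panel 2-3: Δb = 0.99 m, d̄ = (2.07+1.90)/2 = 1.985, v̄ = (0.67+0.74)/2 = 0.705 → q = 0.99×1.985×0.705 = 1.385 m³/s
Panel 3-4: Δb = 0.46 m, d̄ = (1.90+1.61)/2 = 1.755, v̄ = (0.74+0.62)/2 = 0.68 → q = 0.46×1.755×0.68 = 0.5490 m³/s
Panel 4-5: Δb = 1.95 m, d̄ = (1.61+0.41)/2 = 1.01, v̄ = (0.62+0.39)/2 = 0.505 → q = 1.95×1.01×0.505 = 0.9946 m³/s
Q = Σ q = 4.577 m³/s

4.58 m³/s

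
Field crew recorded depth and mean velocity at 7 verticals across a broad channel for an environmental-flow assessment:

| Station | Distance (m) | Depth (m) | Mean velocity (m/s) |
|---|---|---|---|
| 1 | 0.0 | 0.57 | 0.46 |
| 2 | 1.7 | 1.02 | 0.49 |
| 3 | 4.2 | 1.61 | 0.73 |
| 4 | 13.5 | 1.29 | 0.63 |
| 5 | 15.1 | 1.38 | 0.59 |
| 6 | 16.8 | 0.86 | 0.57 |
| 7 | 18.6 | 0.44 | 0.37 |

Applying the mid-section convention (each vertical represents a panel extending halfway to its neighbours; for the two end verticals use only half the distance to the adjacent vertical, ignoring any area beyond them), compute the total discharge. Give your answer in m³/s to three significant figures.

15.0 m³/s

w_1 = (1.7 − 0.0)/2 = 0.85 m; q_1 = 0.46 × 0.57 × 0.85 = 0.2229 m³/s
w_2 = (4.2 − 0.0)/2 = 2.1 m; q_2 = 0.49 × 1.02 × 2.1 = 1.050 m³/s
w_3 = (13.5 − 1.7)/2 = 5.9 m; q_3 = 0.73 × 1.61 × 5.9 = 6.934 m³/s
w_4 = (15.1 − 4.2)/2 = 5.45 m; q_4 = 0.63 × 1.29 × 5.45 = 4.429 m³/s
w_5 = (16.8 − 13.5)/2 = 1.65 m; q_5 = 0.59 × 1.38 × 1.65 = 1.343 m³/s
w_6 = (18.6 − 15.1)/2 = 1.75 m; q_6 = 0.57 × 0.86 × 1.75 = 0.8579 m³/s
w_7 = (18.6 − 16.8)/2 = 0.9 m; q_7 = 0.37 × 0.44 × 0.9 = 0.1465 m³/s
Q = Σ qᵢ = 14.98 m³/s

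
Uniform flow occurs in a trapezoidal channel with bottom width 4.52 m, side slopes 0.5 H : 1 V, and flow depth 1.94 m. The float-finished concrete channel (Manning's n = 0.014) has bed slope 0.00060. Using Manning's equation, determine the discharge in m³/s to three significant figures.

21.1 m³/s

A = (b + z·y)·y = (4.52 + 0.5×1.94)×1.94 = 10.65 m²
P = b + 2y√(1+z²) = 4.52 + 2×1.94×√(1+0.5²) = 8.858 m
R = A/P = 10.65/8.858 = 1.202 m
Q = (1/n)·A·R^(2/3)·S^(1/2) = (1/0.014) × 10.65 × 1.202^(2/3) × 0.00060^(1/2) = 21.07 m³/s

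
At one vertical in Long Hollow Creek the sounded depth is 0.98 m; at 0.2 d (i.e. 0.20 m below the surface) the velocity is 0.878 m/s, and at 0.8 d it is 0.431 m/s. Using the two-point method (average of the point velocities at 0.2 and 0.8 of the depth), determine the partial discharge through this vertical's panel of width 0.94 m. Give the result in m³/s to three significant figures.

v̄ = (0.878 + 0.431) / 2 = 0.6545 m/s
q = v̄ × d × w = 0.6545 × 0.98 × 0.94 = 0.6029 m³/s

0.603 m³/s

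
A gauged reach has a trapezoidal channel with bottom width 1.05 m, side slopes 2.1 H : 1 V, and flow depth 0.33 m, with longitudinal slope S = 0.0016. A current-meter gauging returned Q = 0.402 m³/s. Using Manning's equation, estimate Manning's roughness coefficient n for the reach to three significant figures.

A = (b + z·y)·y = (1.05 + 2.1×0.33)×0.33 = 0.5752 m²
P = b + 2y√(1+z²) = 1.05 + 2×0.33×√(1+2.1²) = 2.585 m
R = A/P = 0.5752/2.585 = 0.2225 m
n = (1/Q)·A·R^(2/3)·S^(1/2) = (1/0.402) × 0.5752 × 0.3672 × 0.04000 = 0.02102

0.0210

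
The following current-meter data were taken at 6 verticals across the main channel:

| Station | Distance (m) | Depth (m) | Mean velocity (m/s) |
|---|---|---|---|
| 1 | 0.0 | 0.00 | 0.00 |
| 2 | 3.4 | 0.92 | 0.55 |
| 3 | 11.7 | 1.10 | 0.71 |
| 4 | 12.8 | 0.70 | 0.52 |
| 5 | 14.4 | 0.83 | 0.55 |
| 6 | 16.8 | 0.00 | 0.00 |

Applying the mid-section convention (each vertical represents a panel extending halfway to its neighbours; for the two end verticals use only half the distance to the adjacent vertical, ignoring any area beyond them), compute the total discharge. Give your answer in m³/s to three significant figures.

w_2 = (11.7 − 0.0)/2 = 5.85 m; q_2 = 0.55 × 0.92 × 5.85 = 2.960 m³/s
w_3 = (12.8 − 3.4)/2 = 4.7 m; q_3 = 0.71 × 1.10 × 4.7 = 3.671 m³/s
w_4 = (14.4 − 11.7)/2 = 1.35 m; q_4 = 0.52 × 0.70 × 1.35 = 0.4914 m³/s
w_5 = (16.8 − 12.8)/2 = 2 m; q_5 = 0.55 × 0.83 × 2 = 0.9130 m³/s
Stations 1, 6 contribute zero (depth or velocity is 0).
Q = Σ qᵢ = 8.035 m³/s

8.04 m³/s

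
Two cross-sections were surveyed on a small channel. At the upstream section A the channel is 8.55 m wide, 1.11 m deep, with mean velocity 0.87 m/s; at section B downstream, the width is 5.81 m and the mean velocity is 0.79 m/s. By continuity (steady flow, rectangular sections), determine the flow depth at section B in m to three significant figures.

Q = A₁V₁ = (8.55×1.11) × 0.87 = 8.257 m³/s
d₂ = Q/(b₂ V₂) = 8.257/(5.81×0.79) = 1.799 m

1.80 m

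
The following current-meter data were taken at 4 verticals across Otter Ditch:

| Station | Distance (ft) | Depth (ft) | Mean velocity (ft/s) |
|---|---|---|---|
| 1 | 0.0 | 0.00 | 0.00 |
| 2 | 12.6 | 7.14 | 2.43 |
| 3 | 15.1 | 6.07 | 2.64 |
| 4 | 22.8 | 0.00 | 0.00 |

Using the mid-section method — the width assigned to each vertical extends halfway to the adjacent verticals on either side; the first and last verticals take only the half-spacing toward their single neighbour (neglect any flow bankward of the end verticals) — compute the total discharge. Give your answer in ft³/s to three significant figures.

w_2 = (15.1 − 0.0)/2 = 7.55 ft; q_2 = 2.43 × 7.14 × 7.55 = 131.0 ft³/s
w_3 = (22.8 − 12.6)/2 = 5.1 ft; q_3 = 2.64 × 6.07 × 5.1 = 81.73 ft³/s
Stations 1, 4 contribute zero (depth or velocity is 0).
Q = Σ qᵢ = 212.7 ft³/s

213 ft³/s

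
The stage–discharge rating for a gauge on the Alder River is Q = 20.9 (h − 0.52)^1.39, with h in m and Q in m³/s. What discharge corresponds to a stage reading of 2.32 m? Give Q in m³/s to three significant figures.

Q = 20.9 × (2.32 − 0.52)^1.39 = 20.9 × 1.8^1.39 = 47.31 m³/s

47.3 m³/s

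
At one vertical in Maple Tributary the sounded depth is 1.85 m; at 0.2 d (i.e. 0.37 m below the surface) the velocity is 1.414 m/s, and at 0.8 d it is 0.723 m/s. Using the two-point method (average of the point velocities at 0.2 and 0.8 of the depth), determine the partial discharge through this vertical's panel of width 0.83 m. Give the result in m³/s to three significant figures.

v̄ = (1.414 + 0.723) / 2 = 1.069 m/s
q = v̄ × d × w = 1.069 × 1.85 × 0.83 = 1.641 m³/s

1.64 m³/s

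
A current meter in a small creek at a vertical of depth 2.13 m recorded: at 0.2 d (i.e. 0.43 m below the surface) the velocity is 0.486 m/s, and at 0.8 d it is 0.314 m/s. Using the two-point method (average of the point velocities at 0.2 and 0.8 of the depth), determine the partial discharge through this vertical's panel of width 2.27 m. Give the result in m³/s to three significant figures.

v̄ = (0.486 + 0.314) / 2 = 0.4000 m/s
q = v̄ × d × w = 0.4000 × 2.13 × 2.27 = 1.934 m³/s

1.93 m³/s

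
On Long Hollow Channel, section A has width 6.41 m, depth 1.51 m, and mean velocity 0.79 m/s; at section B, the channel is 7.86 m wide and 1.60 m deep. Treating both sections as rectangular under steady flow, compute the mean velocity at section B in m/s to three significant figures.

0.608 m/s

Q = A₁V₁ = (6.41×1.51) × 0.79 = 7.646 m³/s
A₂ = 7.86 × 1.60 = 12.58 m²
V₂ = Q/A₂ = 7.646/12.58 = 0.6080 m/s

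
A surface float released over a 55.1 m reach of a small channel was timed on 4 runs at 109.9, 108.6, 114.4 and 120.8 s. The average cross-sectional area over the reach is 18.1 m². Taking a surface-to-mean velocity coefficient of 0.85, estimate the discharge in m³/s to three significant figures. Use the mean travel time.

t̄ = (109.9 + 108.6 + 114.4 + 120.8) / 4 = 113.425 s
v_surface = L / t̄ = 55.1 / 113.425 = 0.4858 m/s
v_mean = 0.85 × 0.4858 = 0.4129 m/s
Q = A × v_mean = 18.1 × 0.4129 = 7.474 m³/s

7.47 m³/s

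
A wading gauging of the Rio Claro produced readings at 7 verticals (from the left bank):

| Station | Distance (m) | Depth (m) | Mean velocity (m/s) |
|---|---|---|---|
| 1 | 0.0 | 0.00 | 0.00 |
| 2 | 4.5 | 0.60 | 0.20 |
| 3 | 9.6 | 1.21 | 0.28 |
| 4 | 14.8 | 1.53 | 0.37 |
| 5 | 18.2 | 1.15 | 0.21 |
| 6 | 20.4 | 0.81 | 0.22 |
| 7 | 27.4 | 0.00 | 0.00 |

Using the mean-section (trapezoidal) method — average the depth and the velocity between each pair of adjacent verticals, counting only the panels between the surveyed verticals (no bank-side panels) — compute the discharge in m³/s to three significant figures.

5.65 m³/s

Panel 1-2: Δb = 4.5 m, d̄ = (0.00+0.60)/2 = 0.3, v̄ = (0.00+0.20)/2 = 0.1 → q = 4.5×0.3×0.1 = 0.1350 m³/s
Panel 2-3: Δb = 5.1 m, d̄ = (0.60+1.21)/2 = 0.905, v̄ = (0.20+0.28)/2 = 0.24 → q = 5.1×0.905×0.24 = 1.108 m³/s
Panel 3-4: Δb = 5.2 m, d̄ = (1.21+1.53)/2 = 1.37, v̄ = (0.28+0.37)/2 = 0.325 → q = 5.2×1.37×0.325 = 2.315 m³/s
Panel 4-5: Δb = 3.4 m, d̄ = (1.53+1.15)/2 = 1.34, v̄ = (0.37+0.21)/2 = 0.29 → q = 3.4×1.34×0.29 = 1.321 m³/s
Panel 5-6: Δb = 2.2 m, d̄ = (1.15+0.81)/2 = 0.98, v̄ = (0.21+0.22)/2 = 0.215 → q = 2.2×0.98×0.215 = 0.4635 m³/s
Panel 6-7: Δb = 7 m, d̄ = (0.81+0.00)/2 = 0.405, v̄ = (0.22+0.00)/2 = 0.11 → q = 7×0.405×0.11 = 0.3119 m³/s
Q = Σ q = 5.655 m³/s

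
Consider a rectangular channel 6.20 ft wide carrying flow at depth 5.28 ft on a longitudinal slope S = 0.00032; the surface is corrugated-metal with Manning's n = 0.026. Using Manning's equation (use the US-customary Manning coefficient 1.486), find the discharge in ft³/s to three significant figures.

52.3 ft³/s

A = b·y = 6.20 × 5.28 = 32.74 ft²
P = b + 2y = 6.20 + 2×5.28 = 16.76 ft
R = A/P = 32.74/16.76 = 1.953 ft
Q = (1.486/n)·A·R^(2/3)·S^(1/2) = (1.486/0.026) × 32.74 × 1.953^(2/3) × 0.00032^(1/2) = 52.30 ft³/s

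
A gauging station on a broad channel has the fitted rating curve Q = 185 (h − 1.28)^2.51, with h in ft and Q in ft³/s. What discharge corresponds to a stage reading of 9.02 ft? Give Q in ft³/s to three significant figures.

31500 ft³/s

Q = 185 × (9.02 − 1.28)^2.51 = 185 × 7.74^2.51 = 31470 ft³/s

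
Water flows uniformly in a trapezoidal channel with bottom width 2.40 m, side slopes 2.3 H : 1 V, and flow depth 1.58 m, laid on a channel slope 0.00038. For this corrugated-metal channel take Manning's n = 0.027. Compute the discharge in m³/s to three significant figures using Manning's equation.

6.53 m³/s

A = (b + z·y)·y = (2.40 + 2.3×1.58)×1.58 = 9.534 m²
P = b + 2y√(1+z²) = 2.40 + 2×1.58×√(1+2.3²) = 10.33 m
R = A/P = 9.534/10.33 = 0.9233 m
Q = (1/n)·A·R^(2/3)·S^(1/2) = (1/0.027) × 9.534 × 0.9233^(2/3) × 0.00038^(1/2) = 6.527 m³/s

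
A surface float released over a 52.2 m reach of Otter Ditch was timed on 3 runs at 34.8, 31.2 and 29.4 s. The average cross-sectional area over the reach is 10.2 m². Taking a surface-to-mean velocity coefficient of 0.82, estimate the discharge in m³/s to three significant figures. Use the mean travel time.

13.7 m³/s

t̄ = (34.8 + 31.2 + 29.4) / 3 = 31.8 s
v_surface = L / t̄ = 52.2 / 31.8 = 1.642 m/s
v_mean = 0.82 × 1.642 = 1.346 m/s
Q = A × v_mean = 10.2 × 1.346 = 13.73 m³/s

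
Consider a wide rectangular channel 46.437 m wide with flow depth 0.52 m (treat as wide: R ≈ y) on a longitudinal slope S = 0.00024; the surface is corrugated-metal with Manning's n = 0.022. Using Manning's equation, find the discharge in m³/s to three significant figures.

A = b·y = 46.437 × 0.52 = 24.15 m²
Wide channel: R ≈ y = 0.52 m
Q = (1/n)·A·R^(2/3)·S^(1/2) = (1/0.022) × 24.15 × 0.5200^(2/3) × 0.00024^(1/2) = 11.00 m³/s

11.0 m³/s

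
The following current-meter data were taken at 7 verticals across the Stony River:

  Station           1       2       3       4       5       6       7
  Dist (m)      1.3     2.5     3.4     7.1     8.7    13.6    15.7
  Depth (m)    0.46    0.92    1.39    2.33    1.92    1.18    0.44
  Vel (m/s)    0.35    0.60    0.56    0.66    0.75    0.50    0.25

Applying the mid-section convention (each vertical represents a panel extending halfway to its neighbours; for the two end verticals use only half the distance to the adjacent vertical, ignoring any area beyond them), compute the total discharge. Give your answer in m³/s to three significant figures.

w_1 = (2.5 − 1.3)/2 = 0.6 m; q_1 = 0.35 × 0.46 × 0.6 = 0.09660 m³/s
w_2 = (3.4 − 1.3)/2 = 1.05 m; q_2 = 0.60 × 0.92 × 1.05 = 0.5796 m³/s
w_3 = (7.1 − 2.5)/2 = 2.3 m; q_3 = 0.56 × 1.39 × 2.3 = 1.790 m³/s
w_4 = (8.7 − 3.4)/2 = 2.65 m; q_4 = 0.66 × 2.33 × 2.65 = 4.075 m³/s
w_5 = (13.6 − 7.1)/2 = 3.25 m; q_5 = 0.75 × 1.92 × 3.25 = 4.680 m³/s
w_6 = (15.7 − 8.7)/2 = 3.5 m; q_6 = 0.50 × 1.18 × 3.5 = 2.065 m³/s
w_7 = (15.7 − 13.6)/2 = 1.05 m; q_7 = 0.25 × 0.44 × 1.05 = 0.1155 m³/s
Q = Σ qᵢ = 13.40 m³/s

13.4 m³/s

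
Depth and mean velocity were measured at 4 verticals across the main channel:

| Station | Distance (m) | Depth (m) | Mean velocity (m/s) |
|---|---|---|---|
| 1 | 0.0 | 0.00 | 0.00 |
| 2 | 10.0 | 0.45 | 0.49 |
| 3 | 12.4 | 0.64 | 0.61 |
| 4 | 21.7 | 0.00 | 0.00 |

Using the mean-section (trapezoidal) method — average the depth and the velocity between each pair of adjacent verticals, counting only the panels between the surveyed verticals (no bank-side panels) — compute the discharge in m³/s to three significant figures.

2.18 m³/s

Panel 1-2: Δb = 10 m, d̄ = (0.00+0.45)/2 = 0.225, v̄ = (0.00+0.49)/2 = 0.245 → q = 10×0.225×0.245 = 0.5513 m³/s
Panel 2-3: Δb = 2.4 m, d̄ = (0.45+0.64)/2 = 0.545, v̄ = (0.49+0.61)/2 = 0.55 → q = 2.4×0.545×0.55 = 0.7194 m³/s
Panel 3-4: Δb = 9.3 m, d̄ = (0.64+0.00)/2 = 0.32, v̄ = (0.61+0.00)/2 = 0.305 → q = 9.3×0.32×0.305 = 0.9077 m³/s
Q = Σ q = 2.178 m³/s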